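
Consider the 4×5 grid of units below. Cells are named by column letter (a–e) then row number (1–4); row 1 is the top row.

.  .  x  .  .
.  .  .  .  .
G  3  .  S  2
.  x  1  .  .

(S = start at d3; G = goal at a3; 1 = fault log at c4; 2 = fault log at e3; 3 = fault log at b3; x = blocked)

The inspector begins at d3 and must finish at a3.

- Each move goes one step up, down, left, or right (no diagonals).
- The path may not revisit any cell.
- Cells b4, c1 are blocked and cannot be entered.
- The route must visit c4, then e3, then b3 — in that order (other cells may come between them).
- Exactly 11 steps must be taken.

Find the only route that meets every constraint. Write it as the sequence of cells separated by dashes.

The waypoints must appear in the order c4, e3, b3, with no cell reused.
Route from d3: left 1 to c3, down 1 to c4, right 2 to e4, up 2 to e2, left 3 to b2, down 1 to b3, left 1 to a3 — 11 moves in all.
Check: order respected (1 at step 2, 2 at step 5, 3 at step 10); 11 moves as required.

d3 - c3 - c4 - d4 - e4 - e3 - e2 - d2 - c2 - b2 - b3 - a3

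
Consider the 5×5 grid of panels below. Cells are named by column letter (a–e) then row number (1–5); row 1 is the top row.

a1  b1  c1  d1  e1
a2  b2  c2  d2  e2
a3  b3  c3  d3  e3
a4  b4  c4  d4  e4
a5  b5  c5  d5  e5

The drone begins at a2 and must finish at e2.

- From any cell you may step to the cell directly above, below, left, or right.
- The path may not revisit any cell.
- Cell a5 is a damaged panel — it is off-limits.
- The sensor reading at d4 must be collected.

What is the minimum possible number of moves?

8

Any route passes through d4 somewhere between a2 and e2. Summing Manhattan distances along the two legs (a2 → d4 → e2) gives a lower bound of 5 + 3 = 8 moves.
A route of 8 moves achieves this: a2 → a3 → a4 → b4 → c4 → d4 → d3 → d2 → e2.
Since 8 matches the lower bound, it is optimal.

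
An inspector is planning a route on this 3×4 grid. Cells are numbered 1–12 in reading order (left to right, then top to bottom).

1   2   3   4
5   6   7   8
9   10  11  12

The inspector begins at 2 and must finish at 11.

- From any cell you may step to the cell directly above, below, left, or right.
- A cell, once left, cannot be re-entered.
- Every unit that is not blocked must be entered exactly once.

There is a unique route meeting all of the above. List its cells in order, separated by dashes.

2 - 1 - 5 - 9 - 10 - 6 - 7 - 3 - 4 - 8 - 12 - 11

Need to visit all 12 open cells exactly once, starting at 2 and ending at 11.
Cell 4 has only two open neighbours (8 and 3), so the path must pass straight through it: one of those is the cell it's entered from and the other is where it exits.
Route from 2: left to 1, 2× down (reaching 9), right to 10, up to 6, right to 7, up to 3, right to 4, 2× down (reaching 12), left to 11 — 11 moves in all.
Check: all 12 open cells covered.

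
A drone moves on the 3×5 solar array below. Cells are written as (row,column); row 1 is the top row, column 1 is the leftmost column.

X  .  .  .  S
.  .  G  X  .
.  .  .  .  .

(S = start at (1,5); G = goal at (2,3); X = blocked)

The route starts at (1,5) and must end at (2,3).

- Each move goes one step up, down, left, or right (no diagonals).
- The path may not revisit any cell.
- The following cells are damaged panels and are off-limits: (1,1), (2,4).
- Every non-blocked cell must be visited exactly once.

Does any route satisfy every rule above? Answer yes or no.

Colour the cells like a checkerboard: each orthogonal step flips colour, so a Hamiltonian route alternates colours. Here there are 6 cells of one colour and 7 of the other, with start on the opposite colour to the goal — the counts and endpoints can't be arranged into an alternating sequence of length 13, so no Hamiltonian route exists.

no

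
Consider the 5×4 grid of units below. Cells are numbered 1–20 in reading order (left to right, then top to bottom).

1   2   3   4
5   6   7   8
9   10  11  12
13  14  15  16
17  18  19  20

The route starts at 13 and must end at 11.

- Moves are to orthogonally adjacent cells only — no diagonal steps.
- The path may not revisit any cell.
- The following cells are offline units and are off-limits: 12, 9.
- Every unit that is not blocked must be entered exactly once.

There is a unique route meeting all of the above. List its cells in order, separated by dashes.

Need to visit all 18 open cells exactly once, starting at 13 and ending at 11.
Cell 8 has only two open neighbours (4 and 7), so the path must pass straight through it: one of those is the cell it's entered from and the other is where it exits.
Route from 13: down to 17, 3× right (reaching 20), up to 16, 2× left (reaching 14), 2× up (reaching 6), left to 5, up to 1, 3× right (reaching 4), down to 8, left to 7, down to 11 — 17 moves in all.
Check: all 18 open cells covered.

13 - 17 - 18 - 19 - 20 - 16 - 15 - 14 - 10 - 6 - 5 - 1 - 2 - 3 - 4 - 8 - 7 - 11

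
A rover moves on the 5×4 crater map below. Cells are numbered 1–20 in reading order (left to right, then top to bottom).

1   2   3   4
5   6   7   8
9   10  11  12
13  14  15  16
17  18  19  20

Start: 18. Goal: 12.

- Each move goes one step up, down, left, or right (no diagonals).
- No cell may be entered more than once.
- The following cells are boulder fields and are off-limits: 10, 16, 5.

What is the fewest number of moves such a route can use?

4

The Manhattan distance from 18 to 12 is |5−3| + |2−4| = 4, so at least 4 moves are needed.
A route of 4 moves achieves this: 18 → 14 → 15 → 11 → 12.
Since 4 matches the lower bound, it is optimal.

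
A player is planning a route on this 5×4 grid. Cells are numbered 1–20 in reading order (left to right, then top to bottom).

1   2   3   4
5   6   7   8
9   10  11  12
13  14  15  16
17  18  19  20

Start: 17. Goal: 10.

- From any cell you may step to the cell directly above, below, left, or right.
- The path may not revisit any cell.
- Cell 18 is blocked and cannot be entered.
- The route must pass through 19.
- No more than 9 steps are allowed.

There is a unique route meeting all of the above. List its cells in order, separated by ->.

17 -> 13 -> 14 -> 15 -> 19 -> 20 -> 16 -> 12 -> 11 -> 10

Any route must reach 19 and still end at 10 within 9 moves, so the order of the required stops is forced.
Route from 17: up to 13, 2× right (reaching 15), down to 19, right to 20, 2× up (reaching 12), 2× left (reaching 10) — 9 moves in all.
Check: all required cells visited; 9 ≤ 9 moves.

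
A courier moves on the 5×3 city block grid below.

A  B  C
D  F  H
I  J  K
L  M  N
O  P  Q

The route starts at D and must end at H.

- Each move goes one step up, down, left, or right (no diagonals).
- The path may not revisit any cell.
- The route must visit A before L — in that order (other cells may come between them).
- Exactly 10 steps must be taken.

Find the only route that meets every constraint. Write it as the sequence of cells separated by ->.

D -> A -> B -> F -> J -> I -> L -> M -> N -> K -> H

The waypoints must appear in the order A, L, with no cell reused.
Route from D: up to A, right to B, 2× down (reaching J), left to I, down to L, 2× right (reaching N), 2× up (reaching H) — 10 moves in all.
Check: order respected (A at step 1, L at step 6); 10 moves as required.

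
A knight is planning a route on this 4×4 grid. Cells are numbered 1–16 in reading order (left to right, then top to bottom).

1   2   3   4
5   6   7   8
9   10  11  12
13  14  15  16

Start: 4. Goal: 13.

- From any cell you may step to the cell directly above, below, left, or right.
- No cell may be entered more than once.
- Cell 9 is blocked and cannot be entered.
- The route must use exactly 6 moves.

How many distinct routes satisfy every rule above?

10

Need simple routes of exactly 6 moves from 4 to 13 (Manhattan distance 6, so 0 moves are spent on a detour and 0 undoing it).
Branch systematically from the start, pruning whenever the remaining move budget drops below the Manhattan distance to 13 or differs from it in parity. Grouping the completions by first move — via 8: 6; via 3: 4 — and summing: 6 + 4 = 10.
That gives 10 routes.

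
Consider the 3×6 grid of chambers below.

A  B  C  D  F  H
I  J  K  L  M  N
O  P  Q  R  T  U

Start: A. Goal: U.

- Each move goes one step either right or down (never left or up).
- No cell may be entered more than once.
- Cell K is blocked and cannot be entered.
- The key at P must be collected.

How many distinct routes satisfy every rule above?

A right/down-only route from A to U makes exactly 2 down-moves and 5 right-moves in some order.
With no other constraints that would be C(7,2) = 21 routes.
Split at P and multiply the segment counts (each segment already excludes blocked cells): A→P: 3; P→U: 1; product = 3.
That gives 3 routes.

3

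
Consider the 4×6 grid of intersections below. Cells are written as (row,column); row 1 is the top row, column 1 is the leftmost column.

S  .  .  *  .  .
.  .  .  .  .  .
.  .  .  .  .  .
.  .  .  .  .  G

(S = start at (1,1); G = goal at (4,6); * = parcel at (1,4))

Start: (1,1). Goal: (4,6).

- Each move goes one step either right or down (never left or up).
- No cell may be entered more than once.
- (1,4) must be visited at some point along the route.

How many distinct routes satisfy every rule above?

A right/down-only route from (1,1) to (4,6) makes exactly 3 down-moves and 5 right-moves in some order.
With no other constraints that would be C(8,3) = 56 routes.
Split at (1,4) and multiply the segment counts: (1,1)→(1,4): 1; (1,4)→(4,6): 10; product = 10.
That gives 10 routes.

10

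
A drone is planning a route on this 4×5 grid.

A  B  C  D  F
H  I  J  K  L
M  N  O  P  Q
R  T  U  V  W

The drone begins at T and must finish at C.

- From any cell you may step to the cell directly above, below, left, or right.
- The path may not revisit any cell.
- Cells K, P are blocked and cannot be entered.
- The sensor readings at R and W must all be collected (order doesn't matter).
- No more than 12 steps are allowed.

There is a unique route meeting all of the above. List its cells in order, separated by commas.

Any route must reach R and W and still end at C within 12 moves, so the order of the required stops is forced.
Route from T: left 1 to R, up 1 to M, right 2 to O, down 1 to U, right 2 to W, up 3 to F, left 2 to C — 12 moves in all.
Check: all required cells visited; 12 ≤ 12 moves.

T, R, M, N, O, U, V, W, Q, L, F, D, C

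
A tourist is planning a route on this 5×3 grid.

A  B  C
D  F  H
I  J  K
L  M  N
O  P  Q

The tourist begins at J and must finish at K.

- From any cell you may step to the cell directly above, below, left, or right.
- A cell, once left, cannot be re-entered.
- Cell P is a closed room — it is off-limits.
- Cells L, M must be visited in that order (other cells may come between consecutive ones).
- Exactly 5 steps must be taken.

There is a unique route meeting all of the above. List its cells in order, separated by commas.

The waypoints must appear in the order L, M, with no cell reused.
Route from J: left to I, down to L, 2× right (reaching N), up to K — 5 moves in all.
Check: order respected (L at step 2, M at step 3); 5 moves as required.

J, I, L, M, N, K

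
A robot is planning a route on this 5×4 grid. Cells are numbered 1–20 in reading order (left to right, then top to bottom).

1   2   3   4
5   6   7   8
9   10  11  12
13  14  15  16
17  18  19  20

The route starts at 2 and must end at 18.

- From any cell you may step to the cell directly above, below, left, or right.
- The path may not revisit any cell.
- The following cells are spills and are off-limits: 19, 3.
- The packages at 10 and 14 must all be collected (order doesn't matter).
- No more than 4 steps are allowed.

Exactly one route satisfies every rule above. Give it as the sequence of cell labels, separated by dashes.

2 - 6 - 10 - 14 - 18

Any route must reach 10 and 14 and still end at 18 within 4 moves, so the order of the required stops is forced.
Route from 2: down 4 to 18 — 4 moves in all.
Check: all required cells visited; 4 ≤ 4 moves.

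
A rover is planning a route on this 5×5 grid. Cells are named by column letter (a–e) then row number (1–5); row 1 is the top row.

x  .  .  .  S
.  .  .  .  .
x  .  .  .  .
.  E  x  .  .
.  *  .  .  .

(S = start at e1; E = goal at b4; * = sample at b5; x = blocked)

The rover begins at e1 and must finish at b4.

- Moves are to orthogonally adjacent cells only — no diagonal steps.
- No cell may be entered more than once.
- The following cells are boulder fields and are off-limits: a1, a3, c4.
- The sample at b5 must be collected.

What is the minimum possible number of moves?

8

Any route passes through b5 somewhere between e1 and b4. Summing Manhattan distances along the two legs (e1 → b5 → b4) gives a lower bound of 7 + 1 = 8 moves.
A route of 8 moves achieves this: e1 → e2 → e3 → e4 → e5 → d5 → c5 → b5 → b4.
Since 8 matches the lower bound, it is optimal.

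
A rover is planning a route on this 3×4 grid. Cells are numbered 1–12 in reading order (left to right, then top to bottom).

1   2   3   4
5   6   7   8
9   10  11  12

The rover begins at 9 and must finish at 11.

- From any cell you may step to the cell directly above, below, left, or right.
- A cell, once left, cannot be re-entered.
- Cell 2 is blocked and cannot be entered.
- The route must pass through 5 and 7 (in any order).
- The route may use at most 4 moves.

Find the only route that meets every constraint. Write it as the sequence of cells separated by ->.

9 -> 5 -> 6 -> 7 -> 11

Any route must reach 5 and 7 and still end at 11 within 4 moves, so the order of the required stops is forced.
Route from 9: up to 5, 2× right (reaching 7), down to 11 — 4 moves in all.
Check: all required cells visited; 4 ≤ 4 moves.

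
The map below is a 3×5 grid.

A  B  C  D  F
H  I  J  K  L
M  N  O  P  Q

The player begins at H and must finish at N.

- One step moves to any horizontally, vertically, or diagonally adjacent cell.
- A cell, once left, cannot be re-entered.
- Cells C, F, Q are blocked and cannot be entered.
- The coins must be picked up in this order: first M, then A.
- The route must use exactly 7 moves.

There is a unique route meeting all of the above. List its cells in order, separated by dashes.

The waypoints must appear in the order M, A, with no cell reused.
Route from H: down 1 to M, up-right 1 to I, up-left 1 to A, right 1 to B, down-right 1 to J, down 1 to O, left 1 to N — 7 moves in all.
Check: order respected (M at step 1, A at step 3); 7 moves as required.

H - M - I - A - B - J - O - N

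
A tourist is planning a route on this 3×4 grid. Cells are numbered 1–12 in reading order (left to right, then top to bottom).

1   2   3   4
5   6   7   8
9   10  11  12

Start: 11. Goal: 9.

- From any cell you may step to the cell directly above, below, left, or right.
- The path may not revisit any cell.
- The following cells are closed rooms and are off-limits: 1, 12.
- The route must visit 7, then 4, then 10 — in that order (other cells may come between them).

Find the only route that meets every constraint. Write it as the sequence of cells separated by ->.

11 -> 7 -> 8 -> 4 -> 3 -> 2 -> 6 -> 10 -> 9

The waypoints must appear in the order 7, 4, 10, with no cell reused.
Route from 11: up to 7, right to 8, up to 4, 2× left (reaching 2), 2× down (reaching 10), left to 9 — 8 moves in all.
Check: order respected (7 at step 1, 4 at step 3, 10 at step 7).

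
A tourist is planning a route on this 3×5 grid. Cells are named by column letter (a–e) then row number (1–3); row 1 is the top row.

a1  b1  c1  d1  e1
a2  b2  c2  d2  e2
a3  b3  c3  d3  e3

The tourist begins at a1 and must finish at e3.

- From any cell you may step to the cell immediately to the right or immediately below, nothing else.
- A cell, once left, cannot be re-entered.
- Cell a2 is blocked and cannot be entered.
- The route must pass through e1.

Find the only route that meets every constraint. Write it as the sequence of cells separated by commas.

Moves only go right or down, so the column and row indices never decrease.
Route from a1: 4× right (reaching e1), 2× down (reaching e3) — 6 moves in all.
Check: all required cells visited.

a1, b1, c1, d1, e1, e2, e3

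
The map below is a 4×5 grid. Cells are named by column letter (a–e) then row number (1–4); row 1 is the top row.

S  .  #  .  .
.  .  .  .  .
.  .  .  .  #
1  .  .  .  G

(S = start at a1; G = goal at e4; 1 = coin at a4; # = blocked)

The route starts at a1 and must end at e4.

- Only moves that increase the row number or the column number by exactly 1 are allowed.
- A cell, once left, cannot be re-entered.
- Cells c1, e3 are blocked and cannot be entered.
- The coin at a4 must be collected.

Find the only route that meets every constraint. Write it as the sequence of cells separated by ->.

a1 -> a2 -> a3 -> a4 -> b4 -> c4 -> d4 -> e4

Moves only go right or down, so the column and row indices never decrease.
Route from a1: 3× down (reaching a4), 4× right (reaching e4) — 7 moves in all.
Check: all required cells visited.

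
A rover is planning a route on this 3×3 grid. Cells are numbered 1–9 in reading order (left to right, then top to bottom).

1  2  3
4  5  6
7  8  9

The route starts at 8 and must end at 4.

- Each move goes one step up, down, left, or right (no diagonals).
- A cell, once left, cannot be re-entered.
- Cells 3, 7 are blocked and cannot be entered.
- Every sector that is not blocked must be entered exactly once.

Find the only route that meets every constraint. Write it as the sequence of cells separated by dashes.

Need to visit all 7 open cells exactly once, starting at 8 and ending at 4.
Cell 9 has only two open neighbours (6 and 8), so the path must pass straight through it: one of those is the cell it's entered from and the other is where it exits.
Route from 8: right to 9, up to 6, left to 5, up to 2, left to 1, down to 4 — 6 moves in all.
Check: all 7 open cells covered.

8 - 9 - 6 - 5 - 2 - 1 - 4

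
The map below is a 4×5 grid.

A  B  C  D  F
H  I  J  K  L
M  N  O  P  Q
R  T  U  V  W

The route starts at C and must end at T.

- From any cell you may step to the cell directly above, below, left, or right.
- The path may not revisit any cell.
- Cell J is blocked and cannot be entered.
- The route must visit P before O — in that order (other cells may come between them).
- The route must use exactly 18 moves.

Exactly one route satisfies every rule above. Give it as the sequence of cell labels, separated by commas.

C, D, F, L, K, P, Q, W, V, U, O, N, I, B, A, H, M, R, T

The waypoints must appear in the order P, O, with no cell reused.
Route from C: right 2 to F, down 1 to L, left 1 to K, down 1 to P, right 1 to Q, down 1 to W, left 2 to U, up 1 to O, left 1 to N, up 2 to B, left 1 to A, down 3 to R, right 1 to T — 18 moves in all.
Check: order respected (P at step 5, O at step 10); 18 moves as required.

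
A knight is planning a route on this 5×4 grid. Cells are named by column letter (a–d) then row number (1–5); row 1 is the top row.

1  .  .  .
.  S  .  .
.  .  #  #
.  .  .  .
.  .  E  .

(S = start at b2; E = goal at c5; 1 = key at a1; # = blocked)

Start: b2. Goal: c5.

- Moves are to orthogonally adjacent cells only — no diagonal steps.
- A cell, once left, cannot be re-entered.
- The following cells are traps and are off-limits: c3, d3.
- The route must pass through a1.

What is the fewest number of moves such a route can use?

8

Any route passes through a1 somewhere between b2 and c5. Summing Manhattan distances along the two legs (b2 → a1 → c5) gives a lower bound of 2 + 6 = 8 moves.
A route of 8 moves achieves this: b2 → b1 → a1 → a2 → a3 → a4 → a5 → b5 → c5.
Since 8 matches the lower bound, it is optimal.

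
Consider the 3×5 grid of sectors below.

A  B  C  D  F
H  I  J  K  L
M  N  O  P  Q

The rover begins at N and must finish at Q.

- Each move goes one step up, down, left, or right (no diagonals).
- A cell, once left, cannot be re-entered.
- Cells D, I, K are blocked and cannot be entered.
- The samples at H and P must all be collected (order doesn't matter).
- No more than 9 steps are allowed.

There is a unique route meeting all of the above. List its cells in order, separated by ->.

Any route must reach H and P and still end at Q within 9 moves, so the order of the required stops is forced.
Route from N: left to M, 2× up (reaching A), 2× right (reaching C), 2× down (reaching O), 2× right (reaching Q) — 9 moves in all.
Check: all required cells visited; 9 ≤ 9 moves.

N -> M -> H -> A -> B -> C -> J -> O -> P -> Q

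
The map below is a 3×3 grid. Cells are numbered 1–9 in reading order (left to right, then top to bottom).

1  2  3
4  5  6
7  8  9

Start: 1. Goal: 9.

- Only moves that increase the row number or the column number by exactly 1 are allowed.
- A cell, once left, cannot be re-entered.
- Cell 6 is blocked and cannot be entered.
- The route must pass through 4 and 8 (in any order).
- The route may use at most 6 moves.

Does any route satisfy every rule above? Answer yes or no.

yes

One route that works: 1 → 4 → 7 → 8 → 9.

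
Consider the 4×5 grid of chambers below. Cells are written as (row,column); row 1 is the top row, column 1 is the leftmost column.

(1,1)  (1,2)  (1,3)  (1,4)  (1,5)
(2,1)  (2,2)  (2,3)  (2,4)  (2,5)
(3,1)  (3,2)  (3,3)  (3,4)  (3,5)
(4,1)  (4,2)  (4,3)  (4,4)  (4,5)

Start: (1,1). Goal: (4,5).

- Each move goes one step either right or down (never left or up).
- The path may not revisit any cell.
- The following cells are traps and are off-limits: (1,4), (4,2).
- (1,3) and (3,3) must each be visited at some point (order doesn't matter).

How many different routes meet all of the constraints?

A right/down-only route from (1,1) to (4,5) makes exactly 3 down-moves and 4 right-moves in some order.
With no other constraints that would be C(7,3) = 35 routes.
A monotone route can only reach the required cells in the order (1,3), (3,3), so split there and multiply the segment counts (each segment already excludes blocked cells): (1,1)→(1,3): 1; (1,3)→(3,3): 1; (3,3)→(4,5): 3; product = 3.
That gives 3 routes.

3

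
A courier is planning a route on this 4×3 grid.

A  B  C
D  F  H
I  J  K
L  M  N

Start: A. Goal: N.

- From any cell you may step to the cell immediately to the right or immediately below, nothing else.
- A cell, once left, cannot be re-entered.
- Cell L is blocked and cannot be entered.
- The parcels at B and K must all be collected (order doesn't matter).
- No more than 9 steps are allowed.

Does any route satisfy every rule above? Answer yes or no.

yes

One route that works: A → B → F → J → K → N.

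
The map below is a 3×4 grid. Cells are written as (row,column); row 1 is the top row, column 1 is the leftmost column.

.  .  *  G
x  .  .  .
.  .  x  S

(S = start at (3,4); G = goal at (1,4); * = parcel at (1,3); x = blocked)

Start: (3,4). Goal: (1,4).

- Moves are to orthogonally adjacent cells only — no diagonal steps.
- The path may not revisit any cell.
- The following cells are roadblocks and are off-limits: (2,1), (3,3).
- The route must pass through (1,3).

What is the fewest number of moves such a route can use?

4

Any route passes through (1,3) somewhere between (3,4) and (1,4). Summing Manhattan distances along the two legs ((3,4) → (1,3) → (1,4)) gives a lower bound of 3 + 1 = 4 moves.
A route of 4 moves achieves this: (3,4) → (2,4) → (2,3) → (1,3) → (1,4).
Since 4 matches the lower bound, it is optimal.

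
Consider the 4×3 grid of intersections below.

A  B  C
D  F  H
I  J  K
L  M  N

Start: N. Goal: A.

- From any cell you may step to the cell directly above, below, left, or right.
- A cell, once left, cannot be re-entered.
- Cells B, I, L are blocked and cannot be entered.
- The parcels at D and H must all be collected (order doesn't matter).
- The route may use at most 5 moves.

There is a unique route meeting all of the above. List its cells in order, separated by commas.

The budget equals the shortest possible length, so every move has to be on a shortest route through the required cells.
Route from N: up 2 to H, left 2 to D, up 1 to A — 5 moves in all.
Check: all required cells visited; 5 ≤ 5 moves.

N, K, H, F, D, A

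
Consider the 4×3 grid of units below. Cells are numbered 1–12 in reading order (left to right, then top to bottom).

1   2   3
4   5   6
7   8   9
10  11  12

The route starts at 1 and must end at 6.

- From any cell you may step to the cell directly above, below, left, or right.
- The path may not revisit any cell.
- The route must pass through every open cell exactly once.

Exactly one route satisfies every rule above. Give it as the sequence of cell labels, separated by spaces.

1 4 7 10 11 12 9 8 5 2 3 6

Need to visit all 12 open cells exactly once, starting at 1 and ending at 6.
Route from 1: 3× down (reaching 10), 2× right (reaching 12), up to 9, left to 8, 2× up (reaching 2), right to 3, down to 6 — 11 moves in all.
Check: all 12 open cells covered.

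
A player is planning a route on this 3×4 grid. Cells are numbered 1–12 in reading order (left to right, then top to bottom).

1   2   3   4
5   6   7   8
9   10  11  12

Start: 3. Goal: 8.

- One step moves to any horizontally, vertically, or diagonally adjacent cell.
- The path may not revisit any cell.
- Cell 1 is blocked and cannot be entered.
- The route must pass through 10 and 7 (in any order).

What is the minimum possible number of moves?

4

Any route passes through 10 and 7 in some order between 3 and 8. Summing Chebyshev distances along each leg and taking the cheapest ordering (3 → 7 → 10 → 8) gives a lower bound of 1 + 1 + 2 = 4 moves.
A route of 4 moves achieves this: 3 → 6 → 10 → 7 → 8.
Since 4 matches the lower bound, it is optimal.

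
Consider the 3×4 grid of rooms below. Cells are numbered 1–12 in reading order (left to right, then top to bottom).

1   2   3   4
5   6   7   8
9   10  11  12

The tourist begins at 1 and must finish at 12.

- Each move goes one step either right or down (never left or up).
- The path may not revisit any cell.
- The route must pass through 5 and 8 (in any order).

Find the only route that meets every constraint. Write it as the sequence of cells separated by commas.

1, 5, 6, 7, 8, 12

Moves only go right or down, so the column and row indices never decrease.
Route from 1: down 1 to 5, right 3 to 8, down 1 to 12 — 5 moves in all.
Check: all required cells visited.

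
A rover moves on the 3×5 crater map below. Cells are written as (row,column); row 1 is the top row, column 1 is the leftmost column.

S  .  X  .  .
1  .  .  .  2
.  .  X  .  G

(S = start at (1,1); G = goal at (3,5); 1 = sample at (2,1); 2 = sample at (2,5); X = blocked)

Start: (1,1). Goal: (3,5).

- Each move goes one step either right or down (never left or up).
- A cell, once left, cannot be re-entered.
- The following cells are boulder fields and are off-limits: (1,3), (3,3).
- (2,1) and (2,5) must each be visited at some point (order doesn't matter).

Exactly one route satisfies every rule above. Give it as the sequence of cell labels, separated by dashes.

Moves only go right or down, so the column and row indices never decrease.
Route from (1,1): down to (2,1), 4× right (reaching (2,5)), down to (3,5) — 6 moves in all.
Check: all required cells visited.

(1,1) - (2,1) - (2,2) - (2,3) - (2,4) - (2,5) - (3,5)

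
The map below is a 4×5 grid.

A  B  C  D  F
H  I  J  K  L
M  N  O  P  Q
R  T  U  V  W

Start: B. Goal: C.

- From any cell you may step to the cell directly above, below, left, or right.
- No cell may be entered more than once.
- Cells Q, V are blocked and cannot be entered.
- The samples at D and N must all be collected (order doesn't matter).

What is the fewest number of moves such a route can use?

7

Any route passes through D and N in some order between B and C. Summing Manhattan distances along each leg and taking the cheapest ordering (B → N → D → C) gives a lower bound of 2 + 4 + 1 = 7 moves.
A route of 7 moves achieves this: B → I → N → O → J → K → D → C.
Since 7 matches the lower bound, it is optimal.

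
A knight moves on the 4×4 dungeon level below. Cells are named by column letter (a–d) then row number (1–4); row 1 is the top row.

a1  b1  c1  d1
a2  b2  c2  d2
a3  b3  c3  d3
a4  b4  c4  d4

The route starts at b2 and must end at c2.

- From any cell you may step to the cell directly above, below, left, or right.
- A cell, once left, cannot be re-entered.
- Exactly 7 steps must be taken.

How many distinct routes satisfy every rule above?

Need simple routes of exactly 7 moves from b2 to c2 (Manhattan distance 1, so 3 moves are spent on a detour and 3 undoing it).
Branch systematically from the start, pruning whenever the remaining move budget drops below the Manhattan distance to c2 or differs from it in parity. Grouping the completions by first move — via b1: 2; via b3: 7; via a2: 5 (no valid completion starts via c2) — and summing: 2 + 7 + 5 = 14.
That gives 14 routes.

14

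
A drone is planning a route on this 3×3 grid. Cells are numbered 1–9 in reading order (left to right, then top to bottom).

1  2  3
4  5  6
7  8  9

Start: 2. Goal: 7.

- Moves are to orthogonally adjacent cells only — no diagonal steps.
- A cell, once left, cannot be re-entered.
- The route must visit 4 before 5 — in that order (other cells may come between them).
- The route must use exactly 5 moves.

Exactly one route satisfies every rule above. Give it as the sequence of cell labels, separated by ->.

2 -> 1 -> 4 -> 5 -> 8 -> 7

The waypoints must appear in the order 4, 5, with no cell reused.
Route from 2: left 1 to 1, down 1 to 4, right 1 to 5, down 1 to 8, left 1 to 7 — 5 moves in all.
Check: order respected (4 at step 2, 5 at step 3); 5 moves as required.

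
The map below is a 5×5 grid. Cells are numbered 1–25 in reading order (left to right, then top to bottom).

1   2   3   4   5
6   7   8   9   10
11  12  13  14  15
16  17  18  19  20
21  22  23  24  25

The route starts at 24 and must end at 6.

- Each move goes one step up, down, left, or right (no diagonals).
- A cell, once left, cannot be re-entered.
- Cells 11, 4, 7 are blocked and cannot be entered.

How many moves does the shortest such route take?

8

The Manhattan distance from 24 to 6 is |5−2| + |4−1| = 6, so at least 6 moves are needed.
That bound ignores the blocked cells. Measuring each leg by the fewest moves that actually steer around them (24→6: 8) raises the lower bound to 8.
A route of 8 moves exists: 24 → 19 → 14 → 9 → 8 → 3 → 2 → 1 → 6.
Since 8 matches that lower bound, it is optimal.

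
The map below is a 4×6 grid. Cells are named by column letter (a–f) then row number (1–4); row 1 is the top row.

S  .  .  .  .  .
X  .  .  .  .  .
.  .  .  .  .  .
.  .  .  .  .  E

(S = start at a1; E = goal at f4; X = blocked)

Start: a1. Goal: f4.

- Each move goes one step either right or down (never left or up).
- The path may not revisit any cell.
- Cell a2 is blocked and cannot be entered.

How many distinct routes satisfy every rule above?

35

A right/down-only route from a1 to f4 makes exactly 3 down-moves and 5 right-moves in some order.
With no other constraints that would be C(8,3) = 56 routes.
Subtract routes through each blocked cell (inclusion–exclusion for overlaps): − through a2: 21 → 35.
That gives 35 routes.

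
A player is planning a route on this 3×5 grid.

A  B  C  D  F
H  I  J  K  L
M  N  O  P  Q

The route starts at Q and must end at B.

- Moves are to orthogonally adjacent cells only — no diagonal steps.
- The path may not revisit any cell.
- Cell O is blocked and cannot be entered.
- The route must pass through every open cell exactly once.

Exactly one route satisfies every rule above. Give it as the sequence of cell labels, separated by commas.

Q, P, K, L, F, D, C, J, I, N, M, H, A, B

Need to visit all 14 open cells exactly once, starting at Q and ending at B.
Cell F has only two open neighbours (L and D), so the path must pass straight through it: one of those is the cell it's entered from and the other is where it exits.
Route from Q: left 1 to P, up 1 to K, right 1 to L, up 1 to F, left 2 to C, down 1 to J, left 1 to I, down 1 to N, left 1 to M, up 2 to A, right 1 to B — 13 moves in all.
Check: all 14 open cells covered.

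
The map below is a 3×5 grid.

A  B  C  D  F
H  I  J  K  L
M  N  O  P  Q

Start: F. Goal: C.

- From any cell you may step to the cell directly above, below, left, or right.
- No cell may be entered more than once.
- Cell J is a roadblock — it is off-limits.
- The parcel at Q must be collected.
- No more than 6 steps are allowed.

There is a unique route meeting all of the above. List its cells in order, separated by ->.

F -> L -> Q -> P -> K -> D -> C

The budget equals the shortest possible length, so every move has to be on a shortest route through the required cells.
Route from F: down 2 to Q, left 1 to P, up 2 to D, left 1 to C — 6 moves in all.
Check: all required cells visited; 6 ≤ 6 moves.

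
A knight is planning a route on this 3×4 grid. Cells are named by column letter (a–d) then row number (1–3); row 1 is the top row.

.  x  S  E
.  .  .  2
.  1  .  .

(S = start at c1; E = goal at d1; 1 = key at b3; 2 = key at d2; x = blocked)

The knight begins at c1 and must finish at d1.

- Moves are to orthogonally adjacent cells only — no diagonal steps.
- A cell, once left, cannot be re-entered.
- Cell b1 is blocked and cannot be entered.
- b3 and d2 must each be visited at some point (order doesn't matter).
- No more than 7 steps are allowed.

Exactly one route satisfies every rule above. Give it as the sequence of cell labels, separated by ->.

Any route must reach b3 and d2 and still end at d1 within 7 moves, so the order of the required stops is forced.
Route from c1: down 1 to c2, left 1 to b2, down 1 to b3, right 2 to d3, up 2 to d1 — 7 moves in all.
Check: all required cells visited; 7 ≤ 7 moves.

c1 -> c2 -> b2 -> b3 -> c3 -> d3 -> d2 -> d1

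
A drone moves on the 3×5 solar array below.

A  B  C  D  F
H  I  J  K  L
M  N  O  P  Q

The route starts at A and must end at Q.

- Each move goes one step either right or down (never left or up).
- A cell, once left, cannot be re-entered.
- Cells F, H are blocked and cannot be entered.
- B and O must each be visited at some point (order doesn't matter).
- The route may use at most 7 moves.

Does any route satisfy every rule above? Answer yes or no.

yes

One route that works: A → B → I → N → O → P → Q.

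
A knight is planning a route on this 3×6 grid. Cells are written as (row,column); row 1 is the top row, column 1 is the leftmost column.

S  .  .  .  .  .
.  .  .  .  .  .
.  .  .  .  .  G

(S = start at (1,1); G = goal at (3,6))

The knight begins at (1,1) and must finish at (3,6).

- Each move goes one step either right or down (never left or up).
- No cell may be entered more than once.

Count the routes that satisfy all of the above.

A right/down-only route from (1,1) to (3,6) makes exactly 2 down-moves and 5 right-moves in some order.
With no other constraints that would be C(7,2) = 21 routes.
That gives 21 routes.

21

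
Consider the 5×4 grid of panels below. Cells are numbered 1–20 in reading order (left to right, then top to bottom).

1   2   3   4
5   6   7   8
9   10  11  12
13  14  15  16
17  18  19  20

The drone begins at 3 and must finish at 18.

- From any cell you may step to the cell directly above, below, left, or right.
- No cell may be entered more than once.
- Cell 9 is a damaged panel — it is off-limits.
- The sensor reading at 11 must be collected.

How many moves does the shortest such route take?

Any route passes through 11 somewhere between 3 and 18. Summing Manhattan distances along the two legs (3 → 11 → 18) gives a lower bound of 2 + 3 = 5 moves.
A route of 5 moves achieves this: 3 → 7 → 11 → 15 → 19 → 18.
Since 5 matches the lower bound, it is optimal.

5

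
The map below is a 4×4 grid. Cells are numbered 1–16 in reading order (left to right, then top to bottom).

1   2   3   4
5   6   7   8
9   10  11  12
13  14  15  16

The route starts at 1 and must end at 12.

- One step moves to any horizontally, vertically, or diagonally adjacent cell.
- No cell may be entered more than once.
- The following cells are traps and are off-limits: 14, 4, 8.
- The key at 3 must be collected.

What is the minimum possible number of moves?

Any route passes through 3 somewhere between 1 and 12. Summing Chebyshev distances along the two legs (1 → 3 → 12) gives a lower bound of 2 + 2 = 4 moves.
A route of 4 moves achieves this: 1 → 2 → 3 → 7 → 12.
Since 4 matches the lower bound, it is optimal.

4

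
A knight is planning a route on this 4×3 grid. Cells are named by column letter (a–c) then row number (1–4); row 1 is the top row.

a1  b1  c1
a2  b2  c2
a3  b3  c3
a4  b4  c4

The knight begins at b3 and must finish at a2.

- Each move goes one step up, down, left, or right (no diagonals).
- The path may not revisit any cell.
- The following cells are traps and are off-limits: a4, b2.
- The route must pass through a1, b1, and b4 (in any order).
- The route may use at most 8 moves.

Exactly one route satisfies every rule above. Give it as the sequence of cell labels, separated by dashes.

Any route must reach a1, b1, and b4 and still end at a2 within 8 moves, so the order of the required stops is forced.
Route from b3: down to b4, right to c4, 3× up (reaching c1), 2× left (reaching a1), down to a2 — 8 moves in all.
Check: all required cells visited; 8 ≤ 8 moves.

b3 - b4 - c4 - c3 - c2 - c1 - b1 - a1 - a2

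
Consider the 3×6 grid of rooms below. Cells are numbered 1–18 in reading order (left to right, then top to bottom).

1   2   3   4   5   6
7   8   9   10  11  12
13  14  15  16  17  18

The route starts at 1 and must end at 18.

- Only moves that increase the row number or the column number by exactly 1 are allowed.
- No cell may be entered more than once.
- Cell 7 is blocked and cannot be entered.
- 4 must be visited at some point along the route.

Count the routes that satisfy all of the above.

A right/down-only route from 1 to 18 makes exactly 2 down-moves and 5 right-moves in some order.
With no other constraints that would be C(7,2) = 21 routes.
Split at 4 and multiply the segment counts (each segment already excludes blocked cells): 1→4: 1; 4→18: 6; product = 6.
That gives 6 routes.

6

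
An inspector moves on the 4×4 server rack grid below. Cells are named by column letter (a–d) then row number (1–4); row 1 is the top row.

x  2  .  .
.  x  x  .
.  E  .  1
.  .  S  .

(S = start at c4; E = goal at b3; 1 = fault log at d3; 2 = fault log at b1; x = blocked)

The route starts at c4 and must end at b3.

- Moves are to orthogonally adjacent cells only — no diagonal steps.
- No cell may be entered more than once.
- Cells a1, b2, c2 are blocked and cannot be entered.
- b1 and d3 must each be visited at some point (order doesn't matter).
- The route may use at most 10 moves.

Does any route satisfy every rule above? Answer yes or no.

b1 must be visited but has only one open neighbour (c1), and it is neither the start nor the goal — the route would have to enter and leave through c1, re-entering it.

no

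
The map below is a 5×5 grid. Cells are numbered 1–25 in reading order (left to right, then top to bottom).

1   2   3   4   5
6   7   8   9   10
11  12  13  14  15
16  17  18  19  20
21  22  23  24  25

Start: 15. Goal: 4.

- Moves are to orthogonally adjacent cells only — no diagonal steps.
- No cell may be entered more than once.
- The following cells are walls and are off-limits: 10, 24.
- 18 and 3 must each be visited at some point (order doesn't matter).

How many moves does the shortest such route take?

Any route passes through 18 and 3 in some order between 15 and 4. Summing Manhattan distances along each leg and taking the cheapest ordering (15 → 18 → 3 → 4) gives a lower bound of 3 + 3 + 1 = 7 moves.
A route of 7 moves achieves this: 15 → 20 → 19 → 18 → 13 → 8 → 3 → 4.
Since 7 matches the lower bound, it is optimal.

7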